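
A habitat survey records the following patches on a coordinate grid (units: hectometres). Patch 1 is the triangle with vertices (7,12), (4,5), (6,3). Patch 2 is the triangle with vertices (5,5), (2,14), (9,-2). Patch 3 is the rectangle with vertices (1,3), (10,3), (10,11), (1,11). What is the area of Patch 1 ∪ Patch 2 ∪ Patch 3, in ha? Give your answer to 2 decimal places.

By inclusion–exclusion:
Individual areas: |Patch 1| = 10, |Patch 2| = 7.5, |Patch 3| = 72.
|Patch 1∩Patch 2| = 2.5314.
|Patch 1∩Patch 3| = 9.8413.
|Patch 2∩Patch 3| = 5.3571.
|Patch 1∩Patch 2∩Patch 3| = 2.5314.
|Patch 1 ∪ Patch 2 ∪ Patch 3| = 89.5 − 17.7298 + 2.5314 = 74.30.

74.30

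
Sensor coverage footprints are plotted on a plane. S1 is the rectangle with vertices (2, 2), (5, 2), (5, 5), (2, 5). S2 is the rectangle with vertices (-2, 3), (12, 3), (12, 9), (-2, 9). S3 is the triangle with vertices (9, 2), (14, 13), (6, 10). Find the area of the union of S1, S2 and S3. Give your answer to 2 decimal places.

103.63

By inclusion–exclusion:
Individual areas: |S1| = 9, |S2| = 84, |S3| = 36.5.
|S1∩S2|: x∈[2,5], y∈[3,5] → 3·2 = 6.
|S1∩S3| = 0.
|S2∩S3| = 19.8727.
|S1∩S2∩S3| = 0.
|S1 ∪ S2 ∪ S3| = 129.5 − 25.8727 + 0 = 103.63.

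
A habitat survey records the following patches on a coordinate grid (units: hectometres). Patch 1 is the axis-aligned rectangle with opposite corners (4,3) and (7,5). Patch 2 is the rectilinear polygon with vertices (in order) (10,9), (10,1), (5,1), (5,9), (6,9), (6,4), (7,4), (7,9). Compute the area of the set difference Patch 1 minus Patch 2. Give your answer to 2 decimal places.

|Patch 1| = 6, |Patch 1∩Patch 2| = 3.
|Patch 1 ∖ Patch 2| = |Patch 1| − |Patch 1∩Patch 2| = 6 − 3 = 3.00.

3.00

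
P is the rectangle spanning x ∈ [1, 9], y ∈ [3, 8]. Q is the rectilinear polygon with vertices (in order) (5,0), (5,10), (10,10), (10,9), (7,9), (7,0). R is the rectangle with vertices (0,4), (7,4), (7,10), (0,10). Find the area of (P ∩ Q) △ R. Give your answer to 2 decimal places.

36.00

|P ∩ Q| = 10.
|(P ∩ Q) ∩ R| = 8.
|(P ∩ Q) △ R| = 10 + 42 − 16 = 36.00.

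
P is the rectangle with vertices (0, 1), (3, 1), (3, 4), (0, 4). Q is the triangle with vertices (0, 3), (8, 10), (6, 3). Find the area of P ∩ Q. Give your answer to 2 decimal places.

The intersection is the polygon with vertices (3,4), (3,3), (0,3), (1.143,4).
By the shoelace formula its area is 2.43.

2.43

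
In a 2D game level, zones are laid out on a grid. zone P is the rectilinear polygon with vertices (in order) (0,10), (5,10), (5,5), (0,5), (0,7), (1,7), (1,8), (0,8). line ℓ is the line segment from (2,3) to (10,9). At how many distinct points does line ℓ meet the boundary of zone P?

2

The segment meets the boundary at (5,5.25), (4.667,5).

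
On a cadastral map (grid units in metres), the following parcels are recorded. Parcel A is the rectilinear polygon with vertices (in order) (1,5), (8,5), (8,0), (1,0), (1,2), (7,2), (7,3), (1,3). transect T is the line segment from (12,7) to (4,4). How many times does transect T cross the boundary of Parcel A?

The segment meets the boundary at (6.667,5).

1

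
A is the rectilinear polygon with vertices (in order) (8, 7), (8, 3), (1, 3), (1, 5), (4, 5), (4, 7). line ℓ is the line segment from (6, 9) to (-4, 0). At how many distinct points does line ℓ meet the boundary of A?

The segment meets the boundary at (1,4.5), (1.556,5).

2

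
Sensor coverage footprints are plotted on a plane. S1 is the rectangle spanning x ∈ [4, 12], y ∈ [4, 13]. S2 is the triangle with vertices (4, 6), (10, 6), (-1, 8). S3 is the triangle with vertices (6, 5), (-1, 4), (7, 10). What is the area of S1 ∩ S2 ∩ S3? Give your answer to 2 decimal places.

2.01

The intersection is the polygon with vertices (6.333,6.667), (6.2,6), (4,6), (4,7.091).
By the shoelace formula its area is 2.01.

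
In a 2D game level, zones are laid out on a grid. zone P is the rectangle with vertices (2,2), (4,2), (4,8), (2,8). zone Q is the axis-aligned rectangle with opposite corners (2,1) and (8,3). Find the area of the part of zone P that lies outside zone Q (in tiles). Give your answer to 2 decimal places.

10.00

|zone P∩zone Q|: x∈[2,4], y∈[2,3] → 2·1 = 2.
|zone P| = 12.
|zone P ∖ zone Q| = |zone P| − |zone P∩zone Q| = 12 − 2 = 10.00.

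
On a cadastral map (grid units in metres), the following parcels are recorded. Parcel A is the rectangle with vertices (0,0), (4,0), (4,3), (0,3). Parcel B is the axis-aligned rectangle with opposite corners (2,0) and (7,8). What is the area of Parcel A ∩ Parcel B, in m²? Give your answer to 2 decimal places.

6.00

|Parcel A∩Parcel B|: x∈[2,4], y∈[0,3] → 2·3 = 6.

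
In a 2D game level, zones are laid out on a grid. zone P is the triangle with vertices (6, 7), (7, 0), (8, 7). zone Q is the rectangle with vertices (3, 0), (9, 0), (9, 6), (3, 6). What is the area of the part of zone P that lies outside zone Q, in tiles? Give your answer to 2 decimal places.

1.86

|zone P| = 7, |zone P∩zone Q| = 5.1429.
|zone P ∖ zone Q| = |zone P| − |zone P∩zone Q| = 7 − 5.1429 = 1.86.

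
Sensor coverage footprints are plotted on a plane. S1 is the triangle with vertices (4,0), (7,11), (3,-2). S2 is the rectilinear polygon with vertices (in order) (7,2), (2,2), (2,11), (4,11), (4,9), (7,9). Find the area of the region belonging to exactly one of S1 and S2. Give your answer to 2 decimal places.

38.81

|S1| = 2.5, |S2| = 39, |S1∩S2| = 1.3462.
|S1 △ S2| = |S1| + |S2| − 2·|S1∩S2| = 2.5 + 39 − 2.6923 = 38.81.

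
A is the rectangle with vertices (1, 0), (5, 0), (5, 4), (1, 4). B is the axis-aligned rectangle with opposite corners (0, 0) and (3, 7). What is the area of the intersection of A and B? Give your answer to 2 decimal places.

8.00

|A∩B|: x∈[1,3], y∈[0,4] → 2·4 = 8.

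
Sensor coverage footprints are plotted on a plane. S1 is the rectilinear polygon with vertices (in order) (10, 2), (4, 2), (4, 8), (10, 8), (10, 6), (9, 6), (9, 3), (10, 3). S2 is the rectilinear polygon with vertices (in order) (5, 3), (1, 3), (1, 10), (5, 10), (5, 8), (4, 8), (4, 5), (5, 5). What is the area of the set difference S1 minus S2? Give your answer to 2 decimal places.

|S1| = 33, |S1∩S2| = 2.
|S1 ∖ S2| = |S1| − |S1∩S2| = 33 − 2 = 31.00.

31.00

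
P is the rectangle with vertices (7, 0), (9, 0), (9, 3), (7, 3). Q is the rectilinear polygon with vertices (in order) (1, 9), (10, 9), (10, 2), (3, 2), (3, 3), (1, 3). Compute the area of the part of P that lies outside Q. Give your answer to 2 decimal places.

|P| = 6, |P∩Q| = 2.
|P ∖ Q| = |P| − |P∩Q| = 6 − 2 = 4.00.

4.00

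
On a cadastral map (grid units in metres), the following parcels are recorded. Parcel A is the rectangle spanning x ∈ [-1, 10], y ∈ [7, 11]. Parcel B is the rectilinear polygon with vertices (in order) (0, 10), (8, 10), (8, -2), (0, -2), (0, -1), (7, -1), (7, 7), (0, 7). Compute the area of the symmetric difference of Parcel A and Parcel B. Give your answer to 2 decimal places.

|Parcel A| = 44, |Parcel B| = 40, |Parcel A∩Parcel B| = 24.
|Parcel A △ Parcel B| = |Parcel A| + |Parcel B| − 2·|Parcel A∩Parcel B| = 44 + 40 − 48 = 36.00.

36.00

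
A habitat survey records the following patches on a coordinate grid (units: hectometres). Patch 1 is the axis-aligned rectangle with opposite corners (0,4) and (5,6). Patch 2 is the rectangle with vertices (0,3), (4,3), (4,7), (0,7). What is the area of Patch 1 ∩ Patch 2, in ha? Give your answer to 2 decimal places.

|Patch 1∩Patch 2|: x∈[0,4], y∈[4,6] → 4·2 = 8.

8.00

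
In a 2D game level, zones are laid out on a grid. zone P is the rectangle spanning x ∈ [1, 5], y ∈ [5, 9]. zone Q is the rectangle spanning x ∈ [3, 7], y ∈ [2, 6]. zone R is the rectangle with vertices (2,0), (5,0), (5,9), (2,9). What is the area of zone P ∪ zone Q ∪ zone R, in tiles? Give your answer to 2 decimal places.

By inclusion–exclusion:
Individual areas: |zone P| = 16, |zone Q| = 16, |zone R| = 27.
|zone P∩zone Q|: x∈[3,5], y∈[5,6] → 2·1 = 2.
|zone P∩zone R|: x∈[2,5], y∈[5,9] → 3·4 = 12.
|zone Q∩zone R|: x∈[3,5], y∈[2,6] → 2·4 = 8.
|zone P∩zone Q∩zone R| = 2.
|zone P ∪ zone Q ∪ zone R| = 59 − 22 + 2 = 39.00.

39.00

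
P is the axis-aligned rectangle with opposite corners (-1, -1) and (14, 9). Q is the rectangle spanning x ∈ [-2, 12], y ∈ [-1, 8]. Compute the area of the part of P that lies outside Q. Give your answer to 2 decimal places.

33.00

|P∩Q|: x∈[-1,12], y∈[-1,8] → 13·9 = 117.
|P| = 150.
|P ∖ Q| = |P| − |P∩Q| = 150 − 117 = 33.00.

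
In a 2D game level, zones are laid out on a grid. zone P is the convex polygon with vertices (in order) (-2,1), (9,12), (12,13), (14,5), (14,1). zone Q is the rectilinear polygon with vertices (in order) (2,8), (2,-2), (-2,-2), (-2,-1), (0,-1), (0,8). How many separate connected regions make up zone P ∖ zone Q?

zone P ∖ zone Q splits into 2 disjoint pieces (area 2, area 103).

2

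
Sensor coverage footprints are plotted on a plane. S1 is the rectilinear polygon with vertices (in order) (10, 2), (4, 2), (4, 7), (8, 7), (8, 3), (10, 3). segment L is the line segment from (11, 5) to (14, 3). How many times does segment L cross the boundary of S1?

The segment lies entirely outside S1 and never meets its boundary.

0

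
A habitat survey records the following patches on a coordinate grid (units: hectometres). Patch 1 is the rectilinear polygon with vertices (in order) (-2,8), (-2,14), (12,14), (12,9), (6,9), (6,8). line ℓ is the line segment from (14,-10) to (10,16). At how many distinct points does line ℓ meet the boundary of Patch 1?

2

The segment meets the boundary at (10.308,14), (11.077,9).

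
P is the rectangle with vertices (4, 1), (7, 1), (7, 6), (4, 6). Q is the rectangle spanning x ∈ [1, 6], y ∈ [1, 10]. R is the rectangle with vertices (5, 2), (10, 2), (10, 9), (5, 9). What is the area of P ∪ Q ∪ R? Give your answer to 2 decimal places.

By inclusion–exclusion:
Individual areas: |P| = 15, |Q| = 45, |R| = 35.
|P∩Q|: x∈[4,6], y∈[1,6] → 2·5 = 10.
|P∩R|: x∈[5,7], y∈[2,6] → 2·4 = 8.
|Q∩R|: x∈[5,6], y∈[2,9] → 1·7 = 7.
|P∩Q∩R| = 4.
|P ∪ Q ∪ R| = 95 − 25 + 4 = 74.00.

74.00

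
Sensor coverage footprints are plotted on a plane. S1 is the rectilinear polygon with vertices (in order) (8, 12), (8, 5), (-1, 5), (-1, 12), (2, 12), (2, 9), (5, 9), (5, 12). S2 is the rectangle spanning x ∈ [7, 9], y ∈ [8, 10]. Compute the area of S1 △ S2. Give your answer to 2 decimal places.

|S1| = 54, |S2| = 4, |S1∩S2| = 2.
|S1 △ S2| = |S1| + |S2| − 2·|S1∩S2| = 54 + 4 − 4 = 54.00.

54.00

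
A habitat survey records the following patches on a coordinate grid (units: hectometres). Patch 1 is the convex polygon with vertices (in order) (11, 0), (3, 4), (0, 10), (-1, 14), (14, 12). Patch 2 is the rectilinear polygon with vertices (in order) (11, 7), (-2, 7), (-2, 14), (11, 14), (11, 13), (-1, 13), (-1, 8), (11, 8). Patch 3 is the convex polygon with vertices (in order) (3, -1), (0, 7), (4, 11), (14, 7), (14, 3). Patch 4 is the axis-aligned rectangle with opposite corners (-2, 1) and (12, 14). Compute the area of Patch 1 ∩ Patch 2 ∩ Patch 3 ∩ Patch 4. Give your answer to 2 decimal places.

9.75

The intersection is the polygon with vertices (11,7), (1.5,7), (1,8), (11,8).
By the shoelace formula its area is 9.75.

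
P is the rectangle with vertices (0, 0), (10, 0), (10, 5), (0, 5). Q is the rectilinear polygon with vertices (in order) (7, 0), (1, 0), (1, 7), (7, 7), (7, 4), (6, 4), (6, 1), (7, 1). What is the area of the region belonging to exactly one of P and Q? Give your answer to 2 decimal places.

35.00

|P| = 50, |Q| = 39, |P∩Q| = 27.
|P △ Q| = |P| + |Q| − 2·|P∩Q| = 50 + 39 − 54 = 35.00.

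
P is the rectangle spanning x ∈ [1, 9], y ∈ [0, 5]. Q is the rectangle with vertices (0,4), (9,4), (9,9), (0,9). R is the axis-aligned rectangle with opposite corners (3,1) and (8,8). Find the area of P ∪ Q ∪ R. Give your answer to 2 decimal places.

77.00

By inclusion–exclusion:
Individual areas: |P| = 40, |Q| = 45, |R| = 35.
|P∩Q|: x∈[1,9], y∈[4,5] → 8·1 = 8.
|P∩R|: x∈[3,8], y∈[1,5] → 5·4 = 20.
|Q∩R|: x∈[3,8], y∈[4,8] → 5·4 = 20.
|P∩Q∩R| = 5.
|P ∪ Q ∪ R| = 120 − 48 + 5 = 77.00.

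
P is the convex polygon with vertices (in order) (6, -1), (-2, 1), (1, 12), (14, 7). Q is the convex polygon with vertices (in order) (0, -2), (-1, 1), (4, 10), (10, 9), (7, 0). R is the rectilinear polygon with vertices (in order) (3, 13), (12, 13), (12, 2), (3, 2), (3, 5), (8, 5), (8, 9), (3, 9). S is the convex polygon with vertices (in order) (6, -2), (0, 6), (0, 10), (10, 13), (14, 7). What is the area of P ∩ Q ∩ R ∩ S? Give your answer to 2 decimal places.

23.65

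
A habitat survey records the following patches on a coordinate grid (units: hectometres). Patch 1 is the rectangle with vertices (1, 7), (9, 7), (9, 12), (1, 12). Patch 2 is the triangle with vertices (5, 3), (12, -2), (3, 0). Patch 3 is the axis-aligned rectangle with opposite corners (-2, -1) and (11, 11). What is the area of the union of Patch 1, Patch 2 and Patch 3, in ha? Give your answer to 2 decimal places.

165.55

By inclusion–exclusion:
Individual areas: |Patch 1| = 40, |Patch 2| = 15.5, |Patch 3| = 156.
|Patch 1∩Patch 2| = 0.
|Patch 1∩Patch 3|: x∈[1,9], y∈[7,11] → 8·4 = 32.
|Patch 2∩Patch 3| = 13.95.
|Patch 1∩Patch 2∩Patch 3| = 0.
|Patch 1 ∪ Patch 2 ∪ Patch 3| = 211.5 − 45.95 + 0 = 165.55.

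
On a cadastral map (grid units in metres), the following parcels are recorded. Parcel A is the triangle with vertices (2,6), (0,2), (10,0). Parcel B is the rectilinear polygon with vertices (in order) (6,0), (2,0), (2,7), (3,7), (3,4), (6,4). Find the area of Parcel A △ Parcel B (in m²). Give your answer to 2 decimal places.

|Parcel A| = 22, |Parcel B| = 19, |Parcel A∩Parcel B| = 12.1583.
|Parcel A △ Parcel B| = |Parcel A| + |Parcel B| − 2·|Parcel A∩Parcel B| = 22 + 19 − 24.3167 = 16.68.

16.68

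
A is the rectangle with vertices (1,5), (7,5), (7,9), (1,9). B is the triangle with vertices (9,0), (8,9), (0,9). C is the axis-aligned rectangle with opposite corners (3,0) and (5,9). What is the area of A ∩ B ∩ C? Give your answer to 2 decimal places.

7.50

The intersection is the polygon with vertices (4,5), (3,6), (3,9), (5,9), (5,5).
By the shoelace formula its area is 7.50.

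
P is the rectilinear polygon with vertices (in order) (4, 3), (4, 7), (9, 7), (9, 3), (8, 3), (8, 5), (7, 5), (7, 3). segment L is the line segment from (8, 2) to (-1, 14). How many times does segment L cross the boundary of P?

The segment meets the boundary at (4.25,7), (7,3.333).

2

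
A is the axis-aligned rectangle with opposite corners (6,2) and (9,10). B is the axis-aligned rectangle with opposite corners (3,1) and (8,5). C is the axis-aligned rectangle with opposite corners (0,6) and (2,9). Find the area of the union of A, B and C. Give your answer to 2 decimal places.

44.00

By inclusion–exclusion:
Individual areas: |A| = 24, |B| = 20, |C| = 6.
|A∩B|: x∈[6,8], y∈[2,5] → 2·3 = 6.
|A∩C| = 0 (no overlap).
|B∩C| = 0 (no overlap).
|A∩B∩C| = 0.
|A ∪ B ∪ C| = 50 − 6 + 0 = 44.00.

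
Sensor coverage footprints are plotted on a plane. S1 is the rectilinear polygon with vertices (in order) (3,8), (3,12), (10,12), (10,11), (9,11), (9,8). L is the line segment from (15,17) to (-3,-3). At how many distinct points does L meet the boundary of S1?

The segment meets the boundary at (6.9,8), (9,10.333), (9.6,11), (10,11.444).

4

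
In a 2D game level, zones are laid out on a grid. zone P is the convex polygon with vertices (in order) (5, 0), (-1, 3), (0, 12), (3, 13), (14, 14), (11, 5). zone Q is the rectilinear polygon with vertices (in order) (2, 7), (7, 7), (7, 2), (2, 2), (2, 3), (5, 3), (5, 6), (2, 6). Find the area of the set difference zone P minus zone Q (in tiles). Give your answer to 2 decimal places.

|zone P| = 141, |zone P∩zone Q| = 16.
|zone P ∖ zone Q| = |zone P| − |zone P∩zone Q| = 141 − 16 = 125.00.

125.00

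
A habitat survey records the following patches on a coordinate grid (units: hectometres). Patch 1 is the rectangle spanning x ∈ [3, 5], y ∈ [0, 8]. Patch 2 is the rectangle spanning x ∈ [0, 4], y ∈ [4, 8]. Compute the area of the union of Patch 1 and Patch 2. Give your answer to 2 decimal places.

28.00

By inclusion–exclusion:
Individual areas: |Patch 1| = 16, |Patch 2| = 16.
|Patch 1∩Patch 2|: x∈[3,4], y∈[4,8] → 1·4 = 4.
|Patch 1 ∪ Patch 2| = 32 − 4 = 28.00.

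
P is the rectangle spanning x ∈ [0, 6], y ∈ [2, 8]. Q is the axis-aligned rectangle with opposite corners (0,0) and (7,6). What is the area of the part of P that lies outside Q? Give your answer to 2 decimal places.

|P∩Q|: x∈[0,6], y∈[2,6] → 6·4 = 24.
|P| = 36.
|P ∖ Q| = |P| − |P∩Q| = 36 − 24 = 12.00.

12.00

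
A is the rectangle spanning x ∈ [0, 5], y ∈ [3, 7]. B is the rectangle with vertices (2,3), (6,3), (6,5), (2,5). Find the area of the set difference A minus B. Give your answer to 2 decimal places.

|A∩B|: x∈[2,5], y∈[3,5] → 3·2 = 6.
|A| = 20.
|A ∖ B| = |A| − |A∩B| = 20 − 6 = 14.00.

14.00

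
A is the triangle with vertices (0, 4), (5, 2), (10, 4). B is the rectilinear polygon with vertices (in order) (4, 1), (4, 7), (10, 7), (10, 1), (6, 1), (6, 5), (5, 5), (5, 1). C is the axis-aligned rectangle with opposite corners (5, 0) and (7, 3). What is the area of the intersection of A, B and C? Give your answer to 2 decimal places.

0.40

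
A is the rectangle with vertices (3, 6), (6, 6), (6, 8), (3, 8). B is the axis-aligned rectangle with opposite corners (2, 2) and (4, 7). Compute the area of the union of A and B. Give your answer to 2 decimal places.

By inclusion–exclusion:
Individual areas: |A| = 6, |B| = 10.
|A∩B|: x∈[3,4], y∈[6,7] → 1·1 = 1.
|A ∪ B| = 16 − 1 = 15.00.

15.00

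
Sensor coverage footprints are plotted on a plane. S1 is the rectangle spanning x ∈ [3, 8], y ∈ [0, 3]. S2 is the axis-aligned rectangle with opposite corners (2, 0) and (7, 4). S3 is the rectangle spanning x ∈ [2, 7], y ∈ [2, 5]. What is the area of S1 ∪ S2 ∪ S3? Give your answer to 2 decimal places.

28.00

By inclusion–exclusion:
Individual areas: |S1| = 15, |S2| = 20, |S3| = 15.
|S1∩S2|: x∈[3,7], y∈[0,3] → 4·3 = 12.
|S1∩S3|: x∈[3,7], y∈[2,3] → 4·1 = 4.
|S2∩S3|: x∈[2,7], y∈[2,4] → 5·2 = 10.
|S1∩S2∩S3| = 4.
|S1 ∪ S2 ∪ S3| = 50 − 26 + 4 = 28.00.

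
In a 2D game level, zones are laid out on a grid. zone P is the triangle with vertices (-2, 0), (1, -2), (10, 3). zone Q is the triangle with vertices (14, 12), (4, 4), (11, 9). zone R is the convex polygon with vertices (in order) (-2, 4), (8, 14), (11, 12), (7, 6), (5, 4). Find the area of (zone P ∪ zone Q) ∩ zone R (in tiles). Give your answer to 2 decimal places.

0.49

The region (zone P ∪ zone Q) ∩ zone R is the polygon with vertices (7.571,6.857), (7.182,6.273), (4,4).
By the shoelace formula its area is 0.49.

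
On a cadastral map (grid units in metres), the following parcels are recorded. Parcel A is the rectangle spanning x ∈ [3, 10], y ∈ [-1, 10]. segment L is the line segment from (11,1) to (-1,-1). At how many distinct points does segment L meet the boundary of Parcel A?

2

The segment meets the boundary at (3,-0.333), (10,0.833).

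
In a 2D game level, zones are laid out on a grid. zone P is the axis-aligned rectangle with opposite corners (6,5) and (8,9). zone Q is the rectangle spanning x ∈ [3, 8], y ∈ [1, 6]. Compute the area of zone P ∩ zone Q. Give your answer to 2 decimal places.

2.00

|zone P∩zone Q|: x∈[6,8], y∈[5,6] → 2·1 = 2.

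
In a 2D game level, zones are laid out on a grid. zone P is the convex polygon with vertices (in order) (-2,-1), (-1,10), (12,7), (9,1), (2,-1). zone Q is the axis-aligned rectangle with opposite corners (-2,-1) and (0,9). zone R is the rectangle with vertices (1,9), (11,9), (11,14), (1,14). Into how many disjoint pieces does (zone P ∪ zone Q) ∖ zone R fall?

1

(zone P ∪ zone Q) ∖ zone R is a single connected region.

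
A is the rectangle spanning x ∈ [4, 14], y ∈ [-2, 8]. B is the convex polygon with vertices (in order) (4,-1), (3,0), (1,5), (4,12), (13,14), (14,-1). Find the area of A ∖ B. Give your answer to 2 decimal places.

|A| = 100, |A∩B| = 87.3.
|A ∖ B| = |A| − |A∩B| = 100 − 87.3 = 12.70.

12.70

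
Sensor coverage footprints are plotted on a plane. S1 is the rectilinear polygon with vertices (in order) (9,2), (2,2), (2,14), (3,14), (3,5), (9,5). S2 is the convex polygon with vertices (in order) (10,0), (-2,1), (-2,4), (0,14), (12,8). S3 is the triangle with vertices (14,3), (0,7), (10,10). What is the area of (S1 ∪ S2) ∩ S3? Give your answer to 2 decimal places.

34.95

The region (S1 ∪ S2) ∩ S3 is the polygon with vertices (10.8,8.6), (11.739,6.957), (10.967,3.867), (0,7), (8.75,9.625).
By the shoelace formula its area is 34.95.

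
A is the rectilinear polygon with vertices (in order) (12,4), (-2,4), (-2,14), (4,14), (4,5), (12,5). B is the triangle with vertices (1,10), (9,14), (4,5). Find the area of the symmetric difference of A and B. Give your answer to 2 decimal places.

74.50

|A| = 68, |B| = 26, |A∩B| = 9.75.
|A △ B| = |A| + |B| − 2·|A∩B| = 68 + 26 − 19.5 = 74.50.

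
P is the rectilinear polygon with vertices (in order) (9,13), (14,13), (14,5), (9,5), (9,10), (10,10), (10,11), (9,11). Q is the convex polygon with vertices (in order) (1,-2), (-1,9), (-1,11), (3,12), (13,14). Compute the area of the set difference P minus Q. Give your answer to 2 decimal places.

32.96

|P| = 39, |P∩Q| = 6.0417.
|P ∖ Q| = |P| − |P∩Q| = 39 − 6.0417 = 32.96.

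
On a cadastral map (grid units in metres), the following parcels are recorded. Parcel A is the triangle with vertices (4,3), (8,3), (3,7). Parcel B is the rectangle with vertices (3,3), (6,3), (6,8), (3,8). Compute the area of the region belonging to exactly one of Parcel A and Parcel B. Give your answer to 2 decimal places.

10.20

|Parcel A| = 8, |Parcel B| = 15, |Parcel A∩Parcel B| = 6.4.
|Parcel A △ Parcel B| = |Parcel A| + |Parcel B| − 2·|Parcel A∩Parcel B| = 8 + 15 − 12.8 = 10.20.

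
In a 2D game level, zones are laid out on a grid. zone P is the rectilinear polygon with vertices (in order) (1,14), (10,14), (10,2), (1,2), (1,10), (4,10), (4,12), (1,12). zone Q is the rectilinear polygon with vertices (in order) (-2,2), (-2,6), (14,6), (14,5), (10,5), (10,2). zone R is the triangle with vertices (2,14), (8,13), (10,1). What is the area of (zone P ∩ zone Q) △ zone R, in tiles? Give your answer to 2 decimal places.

60.23

|zone P ∩ zone Q| = 36.
|(zone P ∩ zone Q) ∩ zone R| = 5.3846.
|(zone P ∩ zone Q) △ zone R| = 36 + 35 − 10.7692 = 60.23.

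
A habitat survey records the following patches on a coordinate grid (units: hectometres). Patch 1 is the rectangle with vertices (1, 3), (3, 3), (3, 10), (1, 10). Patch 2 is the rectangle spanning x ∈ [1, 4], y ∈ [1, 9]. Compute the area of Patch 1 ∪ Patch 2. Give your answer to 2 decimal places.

By inclusion–exclusion:
Individual areas: |Patch 1| = 14, |Patch 2| = 24.
|Patch 1∩Patch 2|: x∈[1,3], y∈[3,9] → 2·6 = 12.
|Patch 1 ∪ Patch 2| = 38 − 12 = 26.00.

26.00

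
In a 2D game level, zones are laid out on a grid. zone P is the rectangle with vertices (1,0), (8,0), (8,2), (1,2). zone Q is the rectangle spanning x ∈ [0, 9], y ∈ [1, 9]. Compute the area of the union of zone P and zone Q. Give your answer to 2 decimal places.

79.00

By inclusion–exclusion:
Individual areas: |zone P| = 14, |zone Q| = 72.
|zone P∩zone Q|: x∈[1,8], y∈[1,2] → 7·1 = 7.
|zone P ∪ zone Q| = 86 − 7 = 79.00.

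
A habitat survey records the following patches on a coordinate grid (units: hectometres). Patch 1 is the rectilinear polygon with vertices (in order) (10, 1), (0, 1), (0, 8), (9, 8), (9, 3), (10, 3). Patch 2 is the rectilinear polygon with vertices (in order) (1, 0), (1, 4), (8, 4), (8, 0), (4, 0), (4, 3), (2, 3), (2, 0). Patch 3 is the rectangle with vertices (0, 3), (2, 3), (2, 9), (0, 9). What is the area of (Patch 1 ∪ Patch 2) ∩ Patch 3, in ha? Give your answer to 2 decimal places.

10.00

The region (Patch 1 ∪ Patch 2) ∩ Patch 3 is the polygon with vertices (0,8), (2,8), (2,3), (0,3).
By the shoelace formula its area is 10.00.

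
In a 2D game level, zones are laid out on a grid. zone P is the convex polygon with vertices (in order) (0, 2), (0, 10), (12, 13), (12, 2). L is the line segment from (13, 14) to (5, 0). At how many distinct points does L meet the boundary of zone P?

2

The segment meets the boundary at (6.143,2), (12,12.25).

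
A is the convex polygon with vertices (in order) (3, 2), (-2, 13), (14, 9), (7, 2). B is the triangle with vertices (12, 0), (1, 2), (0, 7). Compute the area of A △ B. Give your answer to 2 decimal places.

|A| = 92, |B| = 26.5, |A∩B| = 11.8654.
|A △ B| = |A| + |B| − 2·|A∩B| = 92 + 26.5 − 23.7309 = 94.77.

94.77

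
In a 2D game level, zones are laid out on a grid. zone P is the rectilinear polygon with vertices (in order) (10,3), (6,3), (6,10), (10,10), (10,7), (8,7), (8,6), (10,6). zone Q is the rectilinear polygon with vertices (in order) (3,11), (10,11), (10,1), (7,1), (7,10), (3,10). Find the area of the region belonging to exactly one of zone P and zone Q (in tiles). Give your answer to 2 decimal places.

22.00

|zone P| = 26, |zone Q| = 34, |zone P∩zone Q| = 19.
|zone P △ zone Q| = |zone P| + |zone Q| − 2·|zone P∩zone Q| = 26 + 34 − 38 = 22.00.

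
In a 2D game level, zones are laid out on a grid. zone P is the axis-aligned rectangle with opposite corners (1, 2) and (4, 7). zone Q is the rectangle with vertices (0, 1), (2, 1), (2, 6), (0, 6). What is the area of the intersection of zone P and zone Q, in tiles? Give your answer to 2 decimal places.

4.00

|zone P∩zone Q|: x∈[1,2], y∈[2,6] → 1·4 = 4.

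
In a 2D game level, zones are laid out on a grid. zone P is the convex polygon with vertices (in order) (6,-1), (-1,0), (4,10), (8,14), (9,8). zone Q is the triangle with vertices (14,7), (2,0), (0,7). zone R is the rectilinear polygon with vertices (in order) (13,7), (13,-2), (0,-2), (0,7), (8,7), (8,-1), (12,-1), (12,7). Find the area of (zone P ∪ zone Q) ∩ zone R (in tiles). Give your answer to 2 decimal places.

54.50

|zone P ∪ zone Q| = 91.2761.
|(zone P ∪ zone Q) ∩ zone R| = 54.50.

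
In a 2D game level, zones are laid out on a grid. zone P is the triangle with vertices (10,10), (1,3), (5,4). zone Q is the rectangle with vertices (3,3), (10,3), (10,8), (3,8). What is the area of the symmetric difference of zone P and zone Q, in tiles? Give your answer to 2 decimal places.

29.42

|zone P| = 9.5, |zone Q| = 35, |zone P∩zone Q| = 7.5397.
|zone P △ zone Q| = |zone P| + |zone Q| − 2·|zone P∩zone Q| = 9.5 + 35 − 15.0794 = 29.42.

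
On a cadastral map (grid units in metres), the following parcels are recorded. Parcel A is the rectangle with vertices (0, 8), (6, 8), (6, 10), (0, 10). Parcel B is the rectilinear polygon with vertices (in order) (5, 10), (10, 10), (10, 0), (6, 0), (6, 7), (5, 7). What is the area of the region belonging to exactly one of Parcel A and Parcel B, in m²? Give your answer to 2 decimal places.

51.00

|Parcel A| = 12, |Parcel B| = 43, |Parcel A∩Parcel B| = 2.
|Parcel A △ Parcel B| = |Parcel A| + |Parcel B| − 2·|Parcel A∩Parcel B| = 12 + 43 − 4 = 51.00.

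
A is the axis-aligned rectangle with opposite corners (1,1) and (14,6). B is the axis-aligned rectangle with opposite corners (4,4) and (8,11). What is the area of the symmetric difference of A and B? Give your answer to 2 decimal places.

|A∩B|: x∈[4,8], y∈[4,6] → 4·2 = 8.
|A △ B| = |A| + |B| − 2·|A∩B| = 65 + 28 − 16 = 77.00.

77.00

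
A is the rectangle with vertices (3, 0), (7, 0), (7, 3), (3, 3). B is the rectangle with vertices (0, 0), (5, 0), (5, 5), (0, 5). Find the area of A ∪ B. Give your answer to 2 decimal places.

31.00

By inclusion–exclusion:
Individual areas: |A| = 12, |B| = 25.
|A∩B|: x∈[3,5], y∈[0,3] → 2·3 = 6.
|A ∪ B| = 37 − 6 = 31.00.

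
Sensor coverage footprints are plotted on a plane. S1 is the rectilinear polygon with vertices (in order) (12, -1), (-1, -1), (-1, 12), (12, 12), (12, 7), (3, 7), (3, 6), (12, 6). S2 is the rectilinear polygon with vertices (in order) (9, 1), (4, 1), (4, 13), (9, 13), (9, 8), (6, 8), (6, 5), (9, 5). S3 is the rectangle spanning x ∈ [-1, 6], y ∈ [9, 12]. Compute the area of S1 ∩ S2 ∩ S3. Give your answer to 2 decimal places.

6.00

The intersection is the polygon with vertices (4,12), (6,12), (6,9), (4,9).
By the shoelace formula its area is 6.00.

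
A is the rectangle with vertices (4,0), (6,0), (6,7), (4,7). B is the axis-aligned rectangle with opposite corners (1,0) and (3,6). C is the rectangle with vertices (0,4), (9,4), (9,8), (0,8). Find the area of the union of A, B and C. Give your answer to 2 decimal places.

By inclusion–exclusion:
Individual areas: |A| = 14, |B| = 12, |C| = 36.
|A∩B| = 0 (no overlap).
|A∩C|: x∈[4,6], y∈[4,7] → 2·3 = 6.
|B∩C|: x∈[1,3], y∈[4,6] → 2·2 = 4.
|A∩B∩C| = 0.
|A ∪ B ∪ C| = 62 − 10 + 0 = 52.00.

52.00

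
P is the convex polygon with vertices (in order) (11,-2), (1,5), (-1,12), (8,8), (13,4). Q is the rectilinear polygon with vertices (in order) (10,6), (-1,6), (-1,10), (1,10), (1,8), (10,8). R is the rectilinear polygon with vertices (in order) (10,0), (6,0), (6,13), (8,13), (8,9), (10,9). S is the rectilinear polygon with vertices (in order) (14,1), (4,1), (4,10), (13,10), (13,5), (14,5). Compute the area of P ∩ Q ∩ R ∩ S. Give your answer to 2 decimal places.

6.40

The intersection is the polygon with vertices (10,6.4), (10,6), (6,6), (6,8), (8,8).
By the shoelace formula its area is 6.40.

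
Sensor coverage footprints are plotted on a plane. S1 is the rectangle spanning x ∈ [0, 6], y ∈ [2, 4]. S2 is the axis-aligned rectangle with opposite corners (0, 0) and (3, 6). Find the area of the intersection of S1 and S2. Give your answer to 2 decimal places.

|S1∩S2|: x∈[0,3], y∈[2,4] → 3·2 = 6.

6.00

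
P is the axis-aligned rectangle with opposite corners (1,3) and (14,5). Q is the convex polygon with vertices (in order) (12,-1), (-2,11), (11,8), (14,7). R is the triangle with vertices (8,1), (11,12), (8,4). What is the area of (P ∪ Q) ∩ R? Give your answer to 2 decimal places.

3.57

The region (P ∪ Q) ∩ R is the polygon with vertices (8,2.429), (8,4), (9.62,8.319), (9.974,8.237), (8.316,2.158).
By the shoelace formula its area is 3.57.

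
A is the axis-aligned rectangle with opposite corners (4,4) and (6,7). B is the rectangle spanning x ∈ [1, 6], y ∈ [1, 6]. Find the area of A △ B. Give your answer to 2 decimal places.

|A∩B|: x∈[4,6], y∈[4,6] → 2·2 = 4.
|A △ B| = |A| + |B| − 2·|A∩B| = 6 + 25 − 8 = 23.00.

23.00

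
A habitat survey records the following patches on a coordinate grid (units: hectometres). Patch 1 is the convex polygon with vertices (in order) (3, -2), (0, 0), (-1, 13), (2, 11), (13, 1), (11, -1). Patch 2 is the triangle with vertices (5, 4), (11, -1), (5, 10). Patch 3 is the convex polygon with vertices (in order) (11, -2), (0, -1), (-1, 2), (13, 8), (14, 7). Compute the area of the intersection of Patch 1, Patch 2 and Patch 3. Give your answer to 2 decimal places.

The intersection is the polygon with vertices (11,-1), (5,4), (5,4.571), (7.4,5.6).
By the shoelace formula its area is 11.49.

11.49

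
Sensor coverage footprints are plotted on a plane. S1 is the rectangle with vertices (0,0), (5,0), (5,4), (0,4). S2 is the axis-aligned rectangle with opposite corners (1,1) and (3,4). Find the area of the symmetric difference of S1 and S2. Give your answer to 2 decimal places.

|S1∩S2|: x∈[1,3], y∈[1,4] → 2·3 = 6.
|S1 △ S2| = |S1| + |S2| − 2·|S1∩S2| = 20 + 6 − 12 = 14.00.

14.00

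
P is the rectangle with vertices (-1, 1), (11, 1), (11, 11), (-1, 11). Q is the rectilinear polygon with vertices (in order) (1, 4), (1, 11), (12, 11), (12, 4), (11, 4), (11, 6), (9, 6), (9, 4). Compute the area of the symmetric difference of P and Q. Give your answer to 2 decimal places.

|P| = 120, |Q| = 73, |P∩Q| = 66.
|P △ Q| = |P| + |Q| − 2·|P∩Q| = 120 + 73 − 132 = 61.00.

61.00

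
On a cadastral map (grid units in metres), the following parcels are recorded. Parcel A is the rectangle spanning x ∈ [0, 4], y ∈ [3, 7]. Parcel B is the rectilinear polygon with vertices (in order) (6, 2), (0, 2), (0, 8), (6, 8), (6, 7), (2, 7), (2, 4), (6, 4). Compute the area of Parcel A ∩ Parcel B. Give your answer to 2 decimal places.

10.00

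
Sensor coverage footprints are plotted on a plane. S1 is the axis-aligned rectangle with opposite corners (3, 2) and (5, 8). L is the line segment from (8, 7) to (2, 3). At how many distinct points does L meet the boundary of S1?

2

The segment meets the boundary at (3,3.667), (5,5).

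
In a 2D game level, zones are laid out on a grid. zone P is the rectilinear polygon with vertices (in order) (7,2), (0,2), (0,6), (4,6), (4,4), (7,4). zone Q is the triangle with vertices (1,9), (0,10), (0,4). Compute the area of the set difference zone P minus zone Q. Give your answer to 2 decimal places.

|zone P| = 22, |zone P∩zone Q| = 0.4.
|zone P ∖ zone Q| = |zone P| − |zone P∩zone Q| = 22 − 0.4 = 21.60.

21.60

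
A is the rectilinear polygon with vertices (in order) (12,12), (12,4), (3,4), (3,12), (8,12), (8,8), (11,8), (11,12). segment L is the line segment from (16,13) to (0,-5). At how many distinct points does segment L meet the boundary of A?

The segment meets the boundary at (8,4), (12,8.5).

2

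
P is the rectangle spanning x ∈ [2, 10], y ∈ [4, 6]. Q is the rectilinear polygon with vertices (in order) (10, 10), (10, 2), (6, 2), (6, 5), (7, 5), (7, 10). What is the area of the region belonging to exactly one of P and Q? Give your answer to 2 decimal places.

|P| = 16, |Q| = 27, |P∩Q| = 7.
|P △ Q| = |P| + |Q| − 2·|P∩Q| = 16 + 27 − 14 = 29.00.

29.00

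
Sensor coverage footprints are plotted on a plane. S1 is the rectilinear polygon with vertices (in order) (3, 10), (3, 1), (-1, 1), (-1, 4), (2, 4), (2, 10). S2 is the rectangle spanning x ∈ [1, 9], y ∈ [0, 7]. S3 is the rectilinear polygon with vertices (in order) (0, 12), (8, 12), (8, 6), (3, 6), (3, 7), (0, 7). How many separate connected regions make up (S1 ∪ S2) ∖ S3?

1

(S1 ∪ S2) ∖ S3 is a single connected region.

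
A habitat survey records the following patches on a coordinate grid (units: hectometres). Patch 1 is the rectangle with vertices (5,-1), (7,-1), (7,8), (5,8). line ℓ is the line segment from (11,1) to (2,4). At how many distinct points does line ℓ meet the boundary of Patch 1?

The segment meets the boundary at (5,3), (7,2.333).

2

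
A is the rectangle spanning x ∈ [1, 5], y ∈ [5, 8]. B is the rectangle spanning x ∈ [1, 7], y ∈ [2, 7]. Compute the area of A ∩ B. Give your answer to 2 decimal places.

|A∩B|: x∈[1,5], y∈[5,7] → 4·2 = 8.

8.00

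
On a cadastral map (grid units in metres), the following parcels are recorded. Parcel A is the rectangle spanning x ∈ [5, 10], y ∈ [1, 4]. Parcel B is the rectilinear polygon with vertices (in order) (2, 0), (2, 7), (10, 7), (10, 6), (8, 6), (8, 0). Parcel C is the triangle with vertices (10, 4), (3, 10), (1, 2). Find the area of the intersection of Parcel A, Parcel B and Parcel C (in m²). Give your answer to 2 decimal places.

2.33

The intersection is the polygon with vertices (5,4), (8,4), (8,3.556), (5,2.889).
By the shoelace formula its area is 2.33.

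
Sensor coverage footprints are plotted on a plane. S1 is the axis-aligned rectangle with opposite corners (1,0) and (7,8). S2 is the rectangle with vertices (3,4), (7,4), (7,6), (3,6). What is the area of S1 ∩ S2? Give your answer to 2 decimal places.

8.00

|S1∩S2|: x∈[3,7], y∈[4,6] → 4·2 = 8.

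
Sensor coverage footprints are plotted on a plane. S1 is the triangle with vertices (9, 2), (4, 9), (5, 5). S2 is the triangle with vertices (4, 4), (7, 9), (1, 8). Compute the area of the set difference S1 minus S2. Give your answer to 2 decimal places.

4.68

|S1| = 6.5, |S1∩S2| = 1.8204.
|S1 ∖ S2| = |S1| − |S1∩S2| = 6.5 − 1.8204 = 4.68.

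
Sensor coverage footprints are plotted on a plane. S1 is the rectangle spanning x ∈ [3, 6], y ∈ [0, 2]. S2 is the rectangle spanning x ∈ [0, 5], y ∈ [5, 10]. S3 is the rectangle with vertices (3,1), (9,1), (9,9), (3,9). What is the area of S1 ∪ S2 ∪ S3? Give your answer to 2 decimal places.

68.00

By inclusion–exclusion:
Individual areas: |S1| = 6, |S2| = 25, |S3| = 48.
|S1∩S2| = 0 (no overlap).
|S1∩S3|: x∈[3,6], y∈[1,2] → 3·1 = 3.
|S2∩S3|: x∈[3,5], y∈[5,9] → 2·4 = 8.
|S1∩S2∩S3| = 0.
|S1 ∪ S2 ∪ S3| = 79 − 11 + 0 = 68.00.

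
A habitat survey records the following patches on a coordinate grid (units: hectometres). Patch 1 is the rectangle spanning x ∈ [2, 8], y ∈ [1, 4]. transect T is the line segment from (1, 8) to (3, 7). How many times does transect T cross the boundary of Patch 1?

The segment lies entirely outside Patch 1 and never meets its boundary.

0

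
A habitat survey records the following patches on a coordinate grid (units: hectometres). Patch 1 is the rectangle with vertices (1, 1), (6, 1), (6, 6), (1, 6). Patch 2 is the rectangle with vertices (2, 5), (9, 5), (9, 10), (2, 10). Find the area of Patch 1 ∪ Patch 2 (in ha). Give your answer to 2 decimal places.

56.00

By inclusion–exclusion:
Individual areas: |Patch 1| = 25, |Patch 2| = 35.
|Patch 1∩Patch 2|: x∈[2,6], y∈[5,6] → 4·1 = 4.
|Patch 1 ∪ Patch 2| = 60 − 4 = 56.00.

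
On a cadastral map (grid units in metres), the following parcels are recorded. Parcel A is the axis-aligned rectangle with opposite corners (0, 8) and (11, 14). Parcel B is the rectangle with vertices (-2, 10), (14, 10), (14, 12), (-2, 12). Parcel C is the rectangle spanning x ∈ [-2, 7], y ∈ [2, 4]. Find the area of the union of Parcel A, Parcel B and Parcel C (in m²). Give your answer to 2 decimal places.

94.00

By inclusion–exclusion:
Individual areas: |Parcel A| = 66, |Parcel B| = 32, |Parcel C| = 18.
|Parcel A∩Parcel B|: x∈[0,11], y∈[10,12] → 11·2 = 22.
|Parcel A∩Parcel C| = 0 (no overlap).
|Parcel B∩Parcel C| = 0 (no overlap).
|Parcel A∩Parcel B∩Parcel C| = 0.
|Parcel A ∪ Parcel B ∪ Parcel C| = 116 − 22 + 0 = 94.00.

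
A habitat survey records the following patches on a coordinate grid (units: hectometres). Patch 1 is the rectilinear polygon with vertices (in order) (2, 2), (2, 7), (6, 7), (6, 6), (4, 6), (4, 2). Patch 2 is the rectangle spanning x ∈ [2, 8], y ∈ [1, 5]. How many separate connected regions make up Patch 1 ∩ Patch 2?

Patch 1 ∩ Patch 2 is a single connected region.

1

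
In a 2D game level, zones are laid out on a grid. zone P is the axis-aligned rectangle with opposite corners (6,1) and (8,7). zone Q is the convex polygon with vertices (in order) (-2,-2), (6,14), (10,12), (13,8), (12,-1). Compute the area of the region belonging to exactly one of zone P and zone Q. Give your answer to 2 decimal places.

135.50

|zone P| = 12, |zone Q| = 147.5, |zone P∩zone Q| = 12.
|zone P △ zone Q| = |zone P| + |zone Q| − 2·|zone P∩zone Q| = 12 + 147.5 − 24 = 135.50.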